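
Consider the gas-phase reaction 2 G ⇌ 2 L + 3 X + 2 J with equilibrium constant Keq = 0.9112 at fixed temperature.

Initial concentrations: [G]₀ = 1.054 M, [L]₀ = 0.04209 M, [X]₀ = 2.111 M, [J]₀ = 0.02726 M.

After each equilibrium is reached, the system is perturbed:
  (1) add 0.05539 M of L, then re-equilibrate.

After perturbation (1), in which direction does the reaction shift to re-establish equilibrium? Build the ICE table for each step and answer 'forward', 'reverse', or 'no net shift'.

Q₀ = 1.1148e-05 vs Keq = 0.9112 ⇒ Q<K, forward
Step 1:
                   G          L          X          J
  init         1.054    0.04209      2.111    0.02726
  Δ           -0.358      0.358     0.5371      0.358
  eq           0.696     0.4001      2.648     0.3853
  solve Keq expr → x = 0.179; check Q = 0.9112
Then add 0.05539 M of L.
Step 2:
                   G          L          X          J
  init         0.696     0.4555      2.648     0.3853
  Δ          0.01808   -0.01808   -0.02712   -0.01808
  eq           0.714     0.4374      2.621     0.3672
  solve Keq expr → x = -0.00904; check Q = 0.9112

Direction: reverse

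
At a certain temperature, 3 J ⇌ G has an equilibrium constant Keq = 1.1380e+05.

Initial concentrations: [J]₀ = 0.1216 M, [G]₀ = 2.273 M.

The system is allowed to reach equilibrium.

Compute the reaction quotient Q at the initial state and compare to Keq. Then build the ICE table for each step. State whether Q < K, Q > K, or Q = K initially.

Q₀ = 1264 vs Keq = 1.1380e+05 ⇒ Q<K, forward
Step 1:
                  J         G
  init       0.1216     2.273
  Δ        -0.09434   0.03145
  eq        0.02726     2.304
  solve Keq expr → x = 0.03145; check Q = 1.1380e+05

Q₀ = 1264; Q < K (proceeds forward)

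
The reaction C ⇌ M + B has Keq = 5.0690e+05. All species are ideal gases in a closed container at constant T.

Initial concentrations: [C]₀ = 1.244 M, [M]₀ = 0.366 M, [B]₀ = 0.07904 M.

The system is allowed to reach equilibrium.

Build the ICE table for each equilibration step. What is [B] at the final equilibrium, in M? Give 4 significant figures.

Q₀ = 0.02325 vs Keq = 5.0690e+05 ⇒ Q<K, forward
Step 1:
                  C         M         B
  init        1.244     0.366   0.07904
  Δ          -1.244     1.244     1.244
  eq      4.2022e-06      1.61     1.323
  solve Keq expr → x = 1.244; check Q = 5.0690e+05

[B]_eq = 1.323 M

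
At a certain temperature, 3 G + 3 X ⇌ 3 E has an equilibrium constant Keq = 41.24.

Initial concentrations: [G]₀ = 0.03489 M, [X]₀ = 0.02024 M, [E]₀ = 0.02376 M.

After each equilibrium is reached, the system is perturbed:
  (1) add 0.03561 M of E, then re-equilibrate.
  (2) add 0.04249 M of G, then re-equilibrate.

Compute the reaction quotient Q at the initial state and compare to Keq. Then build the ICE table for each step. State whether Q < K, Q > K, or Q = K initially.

Q₀ = 3.8089e+04 vs Keq = 41.24 ⇒ Q>K, reverse
Step 1:
                    G           X           E
  init        0.03489     0.02024     0.02376
  Δ           0.01706     0.01706    -0.01706
  eq          0.05195      0.0373    0.006696
  solve Keq expr → x = -0.005688; check Q = 41.24
Then add 0.03561 M of E.
Step 2:
                    G           X           E
  init        0.05195      0.0373     0.04231
  Δ            0.0255      0.0255     -0.0255
  eq          0.07745      0.0628     0.01681
  solve Keq expr → x = -0.0085; check Q = 41.24
Then add 0.04249 M of G.
Step 3:
                    G           X           E
  init         0.1199      0.0628     0.01681
  Δ         -0.005721   -0.005721    0.005721
  eq           0.1142     0.05708     0.02253
  solve Keq expr → x = 0.001907; check Q = 41.24

Q₀ = 3.8089e+04; Q > K (proceeds reverse)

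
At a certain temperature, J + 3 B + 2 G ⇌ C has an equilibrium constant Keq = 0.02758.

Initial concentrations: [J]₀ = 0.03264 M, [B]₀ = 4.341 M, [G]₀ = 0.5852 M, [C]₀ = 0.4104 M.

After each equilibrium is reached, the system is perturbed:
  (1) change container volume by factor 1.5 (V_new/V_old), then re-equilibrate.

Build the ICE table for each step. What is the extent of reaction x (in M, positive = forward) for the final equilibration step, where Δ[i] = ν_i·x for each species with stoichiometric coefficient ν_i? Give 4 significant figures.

x = -0.08791 M

Q₀ = 0.4488 vs Keq = 0.02758 ⇒ Q>K, reverse
Step 1:
                   J          B          G          C
  I          0.03264      4.341     0.5852     0.4104
  C           0.1185     0.3555      0.237    -0.1185
  E           0.1511      4.696     0.8222     0.2919
  solve Keq expr → x = -0.1185; check Q = 0.02758
Then change container volume by factor 1.5 (V_new/V_old).
Step 2:
                   J          B          G          C
  I           0.1008      3.131     0.5481     0.1946
  C          0.08791     0.2637     0.1758   -0.08791
  E           0.1887      3.395      0.724     0.1067
  solve Keq expr → x = -0.08791; check Q = 0.02758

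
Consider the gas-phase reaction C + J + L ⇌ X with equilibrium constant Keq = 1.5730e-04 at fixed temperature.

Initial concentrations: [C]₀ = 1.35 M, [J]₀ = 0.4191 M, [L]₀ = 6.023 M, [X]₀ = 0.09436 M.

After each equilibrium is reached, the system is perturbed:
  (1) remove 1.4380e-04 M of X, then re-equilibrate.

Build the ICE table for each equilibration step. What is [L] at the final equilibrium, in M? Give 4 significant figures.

Q₀ = 0.02769 vs Keq = 1.5730e-04 ⇒ Q>K, reverse
Step 1:
                   C          J          L          X
  I             1.35     0.4191      6.023    0.09436
  C          0.09365    0.09365    0.09365   -0.09365
  E            1.444     0.5127      6.117 7.1221e-04
  solve Keq expr → x = -0.09365; check Q = 1.5730e-04
Then remove 1.4380e-04 M of X.
Step 2:
                   C          J          L          X
  I            1.444     0.5127      6.117 5.6841e-04
  C       -1.4351e-04 -1.4351e-04 -1.4351e-04 1.4351e-04
  E            1.444     0.5126      6.117 7.1192e-04
  solve Keq expr → x = 1.4351e-04; check Q = 1.5730e-04

[L]_eq = 6.117 M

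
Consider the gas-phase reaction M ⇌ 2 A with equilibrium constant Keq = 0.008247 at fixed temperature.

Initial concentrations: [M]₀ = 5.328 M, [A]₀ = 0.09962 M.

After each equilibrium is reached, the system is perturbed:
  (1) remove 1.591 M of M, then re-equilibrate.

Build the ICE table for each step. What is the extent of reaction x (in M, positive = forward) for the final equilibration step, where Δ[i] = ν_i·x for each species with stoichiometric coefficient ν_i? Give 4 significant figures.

x = -0.01694 M

Q₀ = 0.001863 vs Keq = 0.008247 ⇒ Q<K, forward
Step 1:
                  M         A
  I           5.328   0.09962
  C        -0.05446    0.1089
  E           5.274    0.2085
  solve Keq expr → x = 0.05446; check Q = 0.008247
Then remove 1.591 M of M.
Step 2:
                  M         A
  I           3.683    0.2085
  C         0.01694  -0.03387
  E           3.699    0.1747
  solve Keq expr → x = -0.01694; check Q = 0.008247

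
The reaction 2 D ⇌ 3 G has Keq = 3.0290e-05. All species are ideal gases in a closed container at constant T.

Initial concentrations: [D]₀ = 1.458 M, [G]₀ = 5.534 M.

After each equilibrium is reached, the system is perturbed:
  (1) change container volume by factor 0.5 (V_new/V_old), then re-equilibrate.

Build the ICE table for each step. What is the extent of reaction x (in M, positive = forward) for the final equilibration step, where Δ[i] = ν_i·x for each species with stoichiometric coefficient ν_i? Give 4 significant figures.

Q₀ = 79.73 vs Keq = 3.0290e-05 ⇒ Q>K, reverse
Step 1:
                    D           G
  Initial       1.458       5.534
  Change        3.628      -5.442
  Equil         5.086     0.09219
  solve Keq expr → x = -1.814; check Q = 3.0290e-05
Then change container volume by factor 0.5 (V_new/V_old).
Step 2:
                    D           G
  Initial       10.17      0.1844
  Change       0.0252     -0.0378
  Equil          10.2      0.1466
  solve Keq expr → x = -0.0126; check Q = 3.0290e-05

x = -0.0126 M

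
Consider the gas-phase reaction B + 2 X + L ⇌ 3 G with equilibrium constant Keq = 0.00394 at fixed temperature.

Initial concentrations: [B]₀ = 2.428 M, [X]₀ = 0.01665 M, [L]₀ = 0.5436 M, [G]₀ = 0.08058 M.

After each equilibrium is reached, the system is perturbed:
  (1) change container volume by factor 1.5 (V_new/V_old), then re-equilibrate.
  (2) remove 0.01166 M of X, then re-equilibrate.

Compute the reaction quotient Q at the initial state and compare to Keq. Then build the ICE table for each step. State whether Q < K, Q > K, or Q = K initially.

Q₀ = 1.43; Q > K (proceeds reverse)

Q₀ = 1.43 vs Keq = 0.00394 ⇒ Q>K, reverse
Step 1:
                   B          X          L          G
  Initial      2.428    0.01665     0.5436    0.08058
  Change     0.01853    0.03705    0.01853   -0.05558
  Equil        2.447     0.0537     0.5621      0.025
  solve Keq expr → x = -0.01853; check Q = 0.00394
Then change container volume by factor 1.5 (V_new/V_old).
Step 2:
                   B          X          L          G
  Initial      1.631     0.0358     0.3748    0.01667
  Change  5.9261e-04   0.001185 5.9261e-04  -0.001778
  Equil        1.632    0.03699     0.3753    0.01489
  solve Keq expr → x = -5.9261e-04; check Q = 0.00394
Then remove 0.01166 M of X.
Step 3:
                   B          X          L          G
  Initial      1.632    0.02533     0.3753    0.01489
  Change  9.1896e-04   0.001838 9.1896e-04  -0.002757
  Equil        1.633    0.02716     0.3763    0.01213
  solve Keq expr → x = -9.1896e-04; check Q = 0.00394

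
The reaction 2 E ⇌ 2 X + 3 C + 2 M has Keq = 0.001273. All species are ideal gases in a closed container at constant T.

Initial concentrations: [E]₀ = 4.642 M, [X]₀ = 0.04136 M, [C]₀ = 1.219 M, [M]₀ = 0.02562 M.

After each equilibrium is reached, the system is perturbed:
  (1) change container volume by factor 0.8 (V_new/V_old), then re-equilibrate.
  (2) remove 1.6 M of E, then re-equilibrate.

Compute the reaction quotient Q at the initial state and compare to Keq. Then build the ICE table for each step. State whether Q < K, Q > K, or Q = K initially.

Q₀ = 9.4389e-08 vs Keq = 0.001273 ⇒ Q<K, forward
Step 1:
                  E         X         C         M
  Initial     4.642   0.04136     1.219   0.02562
  Change    -0.2465    0.2465    0.3697    0.2465
  Equil       4.396    0.2878     1.589    0.2721
  solve Keq expr → x = 0.1232; check Q = 0.001273
Then change container volume by factor 0.8 (V_new/V_old).
Step 2:
                  E         X         C         M
  Initial     5.494    0.3598     1.986    0.3401
  Change    0.07198  -0.07198    -0.108  -0.07198
  Equil       5.566    0.2878     1.878    0.2681
  solve Keq expr → x = -0.03599; check Q = 0.001273
Then remove 1.6 M of E.
Step 3:
                  E         X         C         M
  Initial     3.966    0.2878     1.878    0.2681
  Change    0.03685  -0.03685  -0.05527  -0.03685
  Equil       4.003     0.251     1.823    0.2313
  solve Keq expr → x = -0.01842; check Q = 0.001273

Q₀ = 9.4389e-08; Q < K (proceeds forward)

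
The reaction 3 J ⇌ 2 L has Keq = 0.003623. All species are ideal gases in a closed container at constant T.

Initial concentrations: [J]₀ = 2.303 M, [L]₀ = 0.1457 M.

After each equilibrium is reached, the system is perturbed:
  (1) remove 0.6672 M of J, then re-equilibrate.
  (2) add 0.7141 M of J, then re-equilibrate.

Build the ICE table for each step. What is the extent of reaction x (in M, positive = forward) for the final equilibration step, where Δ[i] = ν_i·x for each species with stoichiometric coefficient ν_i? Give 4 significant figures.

Q₀ = 0.001738 vs Keq = 0.003623 ⇒ Q<K, forward
Step 1:
                   J          L
  Initial      2.303     0.1457
  Change    -0.08058    0.05372
  Equil        2.222     0.1994
  solve Keq expr → x = 0.02686; check Q = 0.003623
Then remove 0.6672 M of J.
Step 2:
                   J          L
  Initial      1.555     0.1994
  Change      0.1058   -0.07056
  Equil        1.661     0.1289
  solve Keq expr → x = -0.03528; check Q = 0.003623
Then add 0.7141 M of J.
Step 3:
                   J          L
  Initial      2.375     0.1289
  Change     -0.1138    0.07583
  Equil        2.261     0.2047
  solve Keq expr → x = 0.03792; check Q = 0.003623

x = 0.03792 M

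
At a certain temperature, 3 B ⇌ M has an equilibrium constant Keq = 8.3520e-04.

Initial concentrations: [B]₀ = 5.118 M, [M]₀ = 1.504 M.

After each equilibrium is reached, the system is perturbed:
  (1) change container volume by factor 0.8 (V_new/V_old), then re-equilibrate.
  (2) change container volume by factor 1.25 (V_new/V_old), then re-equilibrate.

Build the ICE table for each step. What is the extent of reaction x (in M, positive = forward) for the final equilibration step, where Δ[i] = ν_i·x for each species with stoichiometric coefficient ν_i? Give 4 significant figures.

Q₀ = 0.01122 vs Keq = 8.3520e-04 ⇒ Q>K, reverse
Step 1:
                  B         M
  init        5.118     1.504
  Δ           3.114    -1.038
  eq          8.232    0.4659
  solve Keq expr → x = -1.038; check Q = 8.3520e-04
Then change container volume by factor 0.8 (V_new/V_old).
Step 2:
                  B         M
  init        10.29    0.5824
  Δ         -0.5605    0.1868
  eq           9.73    0.7693
  solve Keq expr → x = 0.1868; check Q = 8.3520e-04
Then change container volume by factor 1.25 (V_new/V_old).
Step 3:
                  B         M
  init        7.784    0.6154
  Δ          0.4484   -0.1495
  eq          8.232    0.4659
  solve Keq expr → x = -0.1495; check Q = 8.3520e-04

x = -0.1495 M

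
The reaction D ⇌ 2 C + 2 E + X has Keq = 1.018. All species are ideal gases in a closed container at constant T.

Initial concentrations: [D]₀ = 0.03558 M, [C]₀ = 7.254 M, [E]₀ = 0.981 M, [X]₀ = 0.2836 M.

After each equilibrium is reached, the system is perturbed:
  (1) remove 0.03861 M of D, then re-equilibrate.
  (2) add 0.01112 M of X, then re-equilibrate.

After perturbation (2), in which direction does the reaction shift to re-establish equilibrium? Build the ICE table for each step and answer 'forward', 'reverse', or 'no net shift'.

Q₀ = 403.6 vs Keq = 1.018 ⇒ Q>K, reverse
Step 1:
                    D           C           E           X
  Initial     0.03558       7.254       0.981      0.2836
  Change       0.2545     -0.5089     -0.5089     -0.2545
  Equil        0.2901       6.745      0.4721     0.02913
  solve Keq expr → x = -0.2545; check Q = 1.018
Then remove 0.03861 M of D.
Step 2:
                    D           C           E           X
  Initial      0.2514       6.745      0.4721     0.02913
  Change     0.002901   -0.005802   -0.005802   -0.002901
  Equil        0.2543       6.739      0.4662     0.02622
  solve Keq expr → x = -0.002901; check Q = 1.018
Then add 0.01112 M of X.
Step 3:
                    D           C           E           X
  Initial      0.2543       6.739      0.4662     0.03734
  Change     0.008144    -0.01629    -0.01629   -0.008144
  Equil        0.2625       6.723        0.45      0.0292
  solve Keq expr → x = -0.008144; check Q = 1.018

Direction: reverse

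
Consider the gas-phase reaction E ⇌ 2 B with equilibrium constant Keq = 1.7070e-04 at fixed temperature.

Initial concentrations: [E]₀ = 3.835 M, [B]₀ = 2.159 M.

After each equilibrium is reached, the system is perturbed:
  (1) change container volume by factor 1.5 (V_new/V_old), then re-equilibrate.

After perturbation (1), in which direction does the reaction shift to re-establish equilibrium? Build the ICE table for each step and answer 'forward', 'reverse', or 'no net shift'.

Q₀ = 1.215 vs Keq = 1.7070e-04 ⇒ Q>K, reverse
Step 1:
                  E         B
  Initial     3.835     2.159
  Change      1.065     -2.13
  Equil         4.9   0.02892
  solve Keq expr → x = -1.065; check Q = 1.7070e-04
Then change container volume by factor 1.5 (V_new/V_old).
Step 2:
                  E         B
  Initial     3.267   0.01928
  Change  -0.002163  0.004325
  Equil       3.265   0.02361
  solve Keq expr → x = 0.002163; check Q = 1.7070e-04

Direction: forward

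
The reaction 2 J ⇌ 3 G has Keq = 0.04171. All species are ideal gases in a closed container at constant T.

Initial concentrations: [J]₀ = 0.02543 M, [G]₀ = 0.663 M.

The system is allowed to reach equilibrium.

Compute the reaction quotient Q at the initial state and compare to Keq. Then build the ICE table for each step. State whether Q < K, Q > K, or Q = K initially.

Q₀ = 450.7; Q > K (proceeds reverse)

Q₀ = 450.7 vs Keq = 0.04171 ⇒ Q>K, reverse
Step 1:
                    J           G
  init        0.02543       0.663
  Δ            0.3267     -0.4901
  eq           0.3521      0.1729
  solve Keq expr → x = -0.1634; check Q = 0.04171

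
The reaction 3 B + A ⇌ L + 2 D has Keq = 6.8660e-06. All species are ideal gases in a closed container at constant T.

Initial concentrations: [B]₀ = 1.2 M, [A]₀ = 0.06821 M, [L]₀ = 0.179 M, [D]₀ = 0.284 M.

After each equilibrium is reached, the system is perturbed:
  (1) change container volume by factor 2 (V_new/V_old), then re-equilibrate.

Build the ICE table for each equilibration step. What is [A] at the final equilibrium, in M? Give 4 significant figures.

Q₀ = 0.1225 vs Keq = 6.8660e-06 ⇒ Q>K, reverse
Step 1:
                   B          A          L          D
  init           1.2    0.06821      0.179      0.284
  Δ           0.4085     0.1362    -0.1362    -0.2723
  eq           1.608     0.2044    0.04284    0.01168
  solve Keq expr → x = -0.1362; check Q = 6.8660e-06
Then change container volume by factor 2 (V_new/V_old).
Step 2:
                   B          A          L          D
  init        0.8042     0.1022    0.02142   0.005838
  Δ         0.002393 7.9775e-04 -7.9775e-04  -0.001595
  eq          0.8066      0.103    0.02062   0.004242
  solve Keq expr → x = -7.9775e-04; check Q = 6.8660e-06

[A]_eq = 0.103 M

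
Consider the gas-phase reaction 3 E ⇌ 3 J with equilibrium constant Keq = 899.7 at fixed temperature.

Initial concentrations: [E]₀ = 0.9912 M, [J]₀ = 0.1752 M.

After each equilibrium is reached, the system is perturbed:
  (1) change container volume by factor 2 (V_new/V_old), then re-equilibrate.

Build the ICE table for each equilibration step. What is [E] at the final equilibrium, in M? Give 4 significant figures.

Q₀ = 0.005522 vs Keq = 899.7 ⇒ Q<K, forward
Step 1:
                  E         J
  init       0.9912    0.1752
  Δ         -0.8817    0.8817
  eq         0.1095     1.057
  solve Keq expr → x = 0.2939; check Q = 899.7
Then change container volume by factor 2 (V_new/V_old).
Step 2:
                  E         J
  init      0.05474    0.5285
  Δ               0         0
  eq        0.05474    0.5285
  solve Keq expr → x = 0; check Q = 899.7

[E]_eq = 0.05474 M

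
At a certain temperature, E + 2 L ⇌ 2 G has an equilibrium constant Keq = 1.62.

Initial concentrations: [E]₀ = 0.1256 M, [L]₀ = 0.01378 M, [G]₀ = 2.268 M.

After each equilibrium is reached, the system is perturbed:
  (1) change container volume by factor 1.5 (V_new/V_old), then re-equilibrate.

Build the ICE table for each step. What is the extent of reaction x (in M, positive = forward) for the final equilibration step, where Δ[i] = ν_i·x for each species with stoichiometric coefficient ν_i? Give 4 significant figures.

Q₀ = 2.1567e+05 vs Keq = 1.62 ⇒ Q>K, reverse
Step 1:
                    E           L           G
  I            0.1256     0.01378       2.268
  C            0.5506       1.101      -1.101
  E            0.6762       1.115       1.167
  solve Keq expr → x = -0.5506; check Q = 1.62
Then change container volume by factor 1.5 (V_new/V_old).
Step 2:
                    E           L           G
  I            0.4508      0.7433      0.7779
  C             0.032       0.064      -0.064
  E            0.4828      0.8073      0.7139
  solve Keq expr → x = -0.032; check Q = 1.62

x = -0.032 M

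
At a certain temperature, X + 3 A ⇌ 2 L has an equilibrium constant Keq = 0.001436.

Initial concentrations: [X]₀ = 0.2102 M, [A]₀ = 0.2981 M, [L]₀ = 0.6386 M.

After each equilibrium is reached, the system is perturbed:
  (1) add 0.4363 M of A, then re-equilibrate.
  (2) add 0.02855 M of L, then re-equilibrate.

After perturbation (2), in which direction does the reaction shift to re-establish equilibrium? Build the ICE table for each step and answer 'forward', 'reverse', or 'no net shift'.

Direction: reverse

Q₀ = 73.24 vs Keq = 0.001436 ⇒ Q>K, reverse
Step 1:
                   X          A          L
  init        0.2102     0.2981     0.6386
  Δ           0.3014     0.9043    -0.6029
  eq          0.5116      1.202    0.03574
  solve Keq expr → x = -0.3014; check Q = 0.001436
Then add 0.4363 M of A.
Step 2:
                   X          A          L
  init        0.5116      1.639    0.03574
  Δ        -0.009558   -0.02867    0.01912
  eq          0.5021       1.61    0.05485
  solve Keq expr → x = 0.009558; check Q = 0.001436
Then add 0.02855 M of L.
Step 3:
                   X          A          L
  init        0.5021       1.61     0.0834
  Δ          0.01292    0.03875   -0.02583
  eq           0.515      1.649    0.05757
  solve Keq expr → x = -0.01292; check Q = 0.001436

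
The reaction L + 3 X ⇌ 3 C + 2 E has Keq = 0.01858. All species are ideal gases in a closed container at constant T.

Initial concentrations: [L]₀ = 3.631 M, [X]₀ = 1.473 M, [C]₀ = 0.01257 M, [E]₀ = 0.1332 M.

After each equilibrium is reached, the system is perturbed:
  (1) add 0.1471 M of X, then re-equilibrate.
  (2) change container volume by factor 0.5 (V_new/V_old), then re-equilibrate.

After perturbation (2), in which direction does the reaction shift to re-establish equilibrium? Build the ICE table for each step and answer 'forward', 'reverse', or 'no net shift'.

Direction: reverse

Q₀ = 3.0365e-09 vs Keq = 0.01858 ⇒ Q<K, forward
Step 1:
                    L           X           C           E
  I             3.631       1.473     0.01257      0.1332
  C            -0.187      -0.561       0.561       0.374
  E             3.444       0.912      0.5736      0.5072
  solve Keq expr → x = 0.187; check Q = 0.01858
Then add 0.1471 M of X.
Step 2:
                    L           X           C           E
  I             3.444       1.059      0.5736      0.5072
  C          -0.01412    -0.04235     0.04235     0.02823
  E              3.43       1.017      0.6159      0.5354
  solve Keq expr → x = 0.01412; check Q = 0.01858
Then change container volume by factor 0.5 (V_new/V_old).
Step 3:
                    L           X           C           E
  I              6.86       2.034       1.232       1.071
  C           0.04319      0.1296     -0.1296    -0.08637
  E             6.903       2.163       1.102      0.9845
  solve Keq expr → x = -0.04319; check Q = 0.01858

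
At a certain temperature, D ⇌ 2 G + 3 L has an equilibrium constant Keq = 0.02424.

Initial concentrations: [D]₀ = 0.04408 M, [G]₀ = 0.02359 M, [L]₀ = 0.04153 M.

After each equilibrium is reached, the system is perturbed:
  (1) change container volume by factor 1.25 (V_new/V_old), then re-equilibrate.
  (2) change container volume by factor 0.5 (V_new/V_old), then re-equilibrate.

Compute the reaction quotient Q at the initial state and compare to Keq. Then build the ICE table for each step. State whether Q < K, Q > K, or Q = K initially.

Q₀ = 9.0427e-07; Q < K (proceeds forward)

Q₀ = 9.0427e-07 vs Keq = 0.02424 ⇒ Q<K, forward
Step 1:
                   D          G          L
  Initial    0.04408    0.02359    0.04153
  Change    -0.04186    0.08373     0.1256
  Equil     0.002217     0.1073     0.1671
  solve Keq expr → x = 0.04186; check Q = 0.02424
Then change container volume by factor 1.25 (V_new/V_old).
Step 2:
                   D          G          L
  Initial   0.001774    0.08585     0.1337
  Change  -9.6398e-04   0.001928   0.002892
  Equil   8.0999e-04    0.08778     0.1366
  solve Keq expr → x = 9.6398e-04; check Q = 0.02424
Then change container volume by factor 0.5 (V_new/V_old).
Step 3:
                   D          G          L
  Initial    0.00162     0.1756     0.2732
  Change     0.01146   -0.02293   -0.03439
  Equil      0.01308     0.1526     0.2388
  solve Keq expr → x = -0.01146; check Q = 0.02424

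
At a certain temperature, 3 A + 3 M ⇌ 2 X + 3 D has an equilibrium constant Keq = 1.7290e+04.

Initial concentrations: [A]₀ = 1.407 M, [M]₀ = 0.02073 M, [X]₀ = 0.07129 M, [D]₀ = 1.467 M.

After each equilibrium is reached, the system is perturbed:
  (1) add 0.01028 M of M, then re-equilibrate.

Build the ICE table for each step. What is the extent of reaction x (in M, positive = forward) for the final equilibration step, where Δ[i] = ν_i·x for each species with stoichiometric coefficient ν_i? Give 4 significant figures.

x = 0.003254 M

Q₀ = 646.6 vs Keq = 1.7290e+04 ⇒ Q<K, forward
Step 1:
                   A          M          X          D
  I            1.407    0.02073    0.07129      1.467
  C          -0.0131    -0.0131   0.008736     0.0131
  E            1.394   0.007626    0.08003       1.48
  solve Keq expr → x = 0.004368; check Q = 1.7290e+04
Then add 0.01028 M of M.
Step 2:
                   A          M          X          D
  I            1.394    0.01791    0.08003       1.48
  C        -0.009762  -0.009762   0.006508   0.009762
  E            1.384   0.008144    0.08653       1.49
  solve Keq expr → x = 0.003254; check Q = 1.7290e+04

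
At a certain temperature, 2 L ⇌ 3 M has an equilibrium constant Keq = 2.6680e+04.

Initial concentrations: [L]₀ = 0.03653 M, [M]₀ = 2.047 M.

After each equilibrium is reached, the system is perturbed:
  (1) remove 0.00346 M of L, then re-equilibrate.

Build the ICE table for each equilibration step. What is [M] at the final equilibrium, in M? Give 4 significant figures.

Q₀ = 6428 vs Keq = 2.6680e+04 ⇒ Q<K, forward
Step 1:
                  L         M
  init      0.03653     2.047
  Δ        -0.01824   0.02736
  eq        0.01829     2.074
  solve Keq expr → x = 0.00912; check Q = 2.6680e+04
Then remove 0.00346 M of L.
Step 2:
                  L         M
  init      0.01483     2.074
  Δ        0.003393 -0.005089
  eq        0.01822     2.069
  solve Keq expr → x = -0.001696; check Q = 2.6680e+04

[M]_eq = 2.069 M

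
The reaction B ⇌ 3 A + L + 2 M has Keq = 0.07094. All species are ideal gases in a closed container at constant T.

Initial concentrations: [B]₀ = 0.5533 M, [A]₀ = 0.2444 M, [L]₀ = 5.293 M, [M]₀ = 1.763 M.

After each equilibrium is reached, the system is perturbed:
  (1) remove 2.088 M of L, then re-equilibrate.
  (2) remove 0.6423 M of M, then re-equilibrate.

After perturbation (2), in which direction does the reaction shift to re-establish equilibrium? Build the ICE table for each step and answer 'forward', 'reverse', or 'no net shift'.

Direction: forward

Q₀ = 0.4341 vs Keq = 0.07094 ⇒ Q>K, reverse
Step 1:
                  B         A         L         M
  Initial    0.5533    0.2444     5.293     1.763
  Change    0.03468    -0.104  -0.03468  -0.06936
  Equil       0.588    0.1404     5.258     1.694
  solve Keq expr → x = -0.03468; check Q = 0.07094
Then remove 2.088 M of L.
Step 2:
                  B         A         L         M
  Initial     0.588    0.1404      3.17     1.694
  Change  -0.007956   0.02387  0.007956   0.01591
  Equil        0.58    0.1642     3.178      1.71
  solve Keq expr → x = 0.007956; check Q = 0.07094
Then remove 0.6423 M of M.
Step 3:
                  B         A         L         M
  Initial      0.58    0.1642     3.178     1.067
  Change    -0.0177    0.0531    0.0177    0.0354
  Equil      0.5623    0.2173     3.196     1.103
  solve Keq expr → x = 0.0177; check Q = 0.07094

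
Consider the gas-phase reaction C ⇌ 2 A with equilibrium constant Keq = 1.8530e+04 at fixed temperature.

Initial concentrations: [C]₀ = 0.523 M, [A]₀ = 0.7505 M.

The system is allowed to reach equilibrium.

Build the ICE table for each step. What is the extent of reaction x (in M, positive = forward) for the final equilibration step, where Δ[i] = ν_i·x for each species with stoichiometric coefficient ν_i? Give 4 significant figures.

x = 0.5228 M

Q₀ = 1.077 vs Keq = 1.8530e+04 ⇒ Q<K, forward
Step 1:
                   C          A
  Initial      0.523     0.7505
  Change     -0.5228      1.046
  Equil   1.7410e-04      1.796
  solve Keq expr → x = 0.5228; check Q = 1.8530e+04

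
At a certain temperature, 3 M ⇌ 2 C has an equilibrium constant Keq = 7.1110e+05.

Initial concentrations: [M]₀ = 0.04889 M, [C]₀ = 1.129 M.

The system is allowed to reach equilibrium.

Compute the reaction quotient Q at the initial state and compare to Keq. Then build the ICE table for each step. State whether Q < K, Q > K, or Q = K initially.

Q₀ = 1.0908e+04; Q < K (proceeds forward)

Q₀ = 1.0908e+04 vs Keq = 7.1110e+05 ⇒ Q<K, forward
Step 1:
                  M         C
  init      0.04889     1.129
  Δ        -0.03657   0.02438
  eq        0.01232     1.153
  solve Keq expr → x = 0.01219; check Q = 7.1110e+05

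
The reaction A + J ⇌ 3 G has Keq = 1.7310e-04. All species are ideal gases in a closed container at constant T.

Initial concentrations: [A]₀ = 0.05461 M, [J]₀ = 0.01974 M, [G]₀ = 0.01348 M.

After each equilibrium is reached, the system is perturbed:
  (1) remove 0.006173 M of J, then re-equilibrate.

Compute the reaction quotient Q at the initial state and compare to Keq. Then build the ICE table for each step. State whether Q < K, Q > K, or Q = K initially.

Q₀ = 0.002272; Q > K (proceeds reverse)

Q₀ = 0.002272 vs Keq = 1.7310e-04 ⇒ Q>K, reverse
Step 1:
                  A         J         G
  Initial   0.05461   0.01974   0.01348
  Change   0.002482  0.002482 -0.007447
  Equil     0.05709   0.02222  0.006033
  solve Keq expr → x = -0.002482; check Q = 1.7310e-04
Then remove 0.006173 M of J.
Step 2:
                  A         J         G
  Initial   0.05709   0.01605  0.006033
  Change  1.9729e-04 1.9729e-04 -5.9188e-04
  Equil     0.05729   0.01625  0.005441
  solve Keq expr → x = -1.9729e-04; check Q = 1.7310e-04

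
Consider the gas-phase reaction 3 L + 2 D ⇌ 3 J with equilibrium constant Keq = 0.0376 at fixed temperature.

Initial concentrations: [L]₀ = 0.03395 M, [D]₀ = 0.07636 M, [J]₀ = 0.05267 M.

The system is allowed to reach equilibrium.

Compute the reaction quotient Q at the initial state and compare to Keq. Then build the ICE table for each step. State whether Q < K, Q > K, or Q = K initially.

Q₀ = 640.4; Q > K (proceeds reverse)

Q₀ = 640.4 vs Keq = 0.0376 ⇒ Q>K, reverse
Step 1:
                  L         D         J
  Initial   0.03395   0.07636   0.05267
  Change    0.04657   0.03105  -0.04657
  Equil     0.08052    0.1074  0.006096
  solve Keq expr → x = -0.01552; check Q = 0.0376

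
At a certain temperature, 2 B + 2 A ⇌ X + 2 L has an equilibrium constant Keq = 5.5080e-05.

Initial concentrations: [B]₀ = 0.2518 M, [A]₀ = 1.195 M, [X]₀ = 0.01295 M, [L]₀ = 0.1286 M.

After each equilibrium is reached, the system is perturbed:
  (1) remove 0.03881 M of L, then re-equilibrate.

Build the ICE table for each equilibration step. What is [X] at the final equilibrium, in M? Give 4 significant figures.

[X]_eq = 0.00139 M

Q₀ = 0.002365 vs Keq = 5.5080e-05 ⇒ Q>K, reverse
Step 1:
                    B           A           X           L
  init         0.2518       1.195     0.01295      0.1286
  Δ           0.02474     0.02474    -0.01237    -0.02474
  eq           0.2765        1.22  5.8093e-04      0.1039
  solve Keq expr → x = -0.01237; check Q = 5.5080e-05
Then remove 0.03881 M of L.
Step 2:
                    B           A           X           L
  init         0.2765        1.22  5.8093e-04     0.06505
  Δ         -0.001618   -0.001618  8.0881e-04    0.001618
  eq           0.2749       1.218     0.00139     0.06667
  solve Keq expr → x = 8.0881e-04; check Q = 5.5080e-05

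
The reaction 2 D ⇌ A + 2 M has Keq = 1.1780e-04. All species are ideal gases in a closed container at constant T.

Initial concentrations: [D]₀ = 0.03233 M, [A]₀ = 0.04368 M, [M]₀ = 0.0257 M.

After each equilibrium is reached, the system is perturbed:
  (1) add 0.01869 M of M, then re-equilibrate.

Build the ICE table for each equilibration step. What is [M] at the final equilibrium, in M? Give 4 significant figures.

Q₀ = 0.0276 vs Keq = 1.1780e-04 ⇒ Q>K, reverse
Step 1:
                    D           A           M
  I           0.03233     0.04368      0.0257
  C            0.0224     -0.0112     -0.0224
  E           0.05473     0.03248    0.003296
  solve Keq expr → x = -0.0112; check Q = 1.1780e-04
Then add 0.01869 M of M.
Step 2:
                    D           A           M
  I           0.05473     0.03248     0.02199
  C           0.01696   -0.008481    -0.01696
  E            0.0717       0.024    0.005023
  solve Keq expr → x = -0.008481; check Q = 1.1780e-04

[M]_eq = 0.005023 M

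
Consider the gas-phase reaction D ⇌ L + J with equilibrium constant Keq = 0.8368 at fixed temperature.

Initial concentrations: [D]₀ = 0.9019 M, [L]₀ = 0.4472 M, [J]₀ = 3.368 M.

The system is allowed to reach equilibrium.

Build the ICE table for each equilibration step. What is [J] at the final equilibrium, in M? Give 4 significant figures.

[J]_eq = 3.2 M

Q₀ = 1.67 vs Keq = 0.8368 ⇒ Q>K, reverse
Step 1:
                   D          L          J
  I           0.9019     0.4472      3.368
  C           0.1676    -0.1676    -0.1676
  E            1.069     0.2796        3.2
  solve Keq expr → x = -0.1676; check Q = 0.8368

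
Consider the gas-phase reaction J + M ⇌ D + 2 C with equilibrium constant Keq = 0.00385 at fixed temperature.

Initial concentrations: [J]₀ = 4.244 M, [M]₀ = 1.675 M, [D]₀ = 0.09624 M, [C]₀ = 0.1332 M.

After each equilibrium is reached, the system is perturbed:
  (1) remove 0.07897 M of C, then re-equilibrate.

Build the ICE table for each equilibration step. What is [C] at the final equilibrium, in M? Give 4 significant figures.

[C]_eq = 0.3245 M

Q₀ = 2.4020e-04 vs Keq = 0.00385 ⇒ Q<K, forward
Step 1:
                  J         M         D         C
  Initial     4.244     1.675   0.09624    0.1332
  Change    -0.1081   -0.1081    0.1081    0.2162
  Equil       4.136     1.567    0.2043    0.3494
  solve Keq expr → x = 0.1081; check Q = 0.00385
Then remove 0.07897 M of C.
Step 2:
                  J         M         D         C
  Initial     4.136     1.567    0.2043    0.2704
  Change   -0.02701  -0.02701   0.02701   0.05403
  Equil       4.109      1.54    0.2314    0.3245
  solve Keq expr → x = 0.02701; check Q = 0.00385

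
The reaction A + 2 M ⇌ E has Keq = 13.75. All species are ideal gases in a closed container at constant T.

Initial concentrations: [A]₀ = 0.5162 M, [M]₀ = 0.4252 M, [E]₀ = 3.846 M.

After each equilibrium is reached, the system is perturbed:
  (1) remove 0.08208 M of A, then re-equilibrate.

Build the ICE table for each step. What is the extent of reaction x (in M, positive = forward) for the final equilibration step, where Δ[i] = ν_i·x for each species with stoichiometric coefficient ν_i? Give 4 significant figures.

x = -0.01739 M

Q₀ = 41.21 vs Keq = 13.75 ⇒ Q>K, reverse
Step 1:
                   A          M          E
  Initial     0.5162     0.4252      3.846
  Change      0.1152     0.2304    -0.1152
  Equil       0.6314     0.6556      3.731
  solve Keq expr → x = -0.1152; check Q = 13.75
Then remove 0.08208 M of A.
Step 2:
                   A          M          E
  Initial     0.5493     0.6556      3.731
  Change     0.01739    0.03479   -0.01739
  Equil       0.5667     0.6903      3.713
  solve Keq expr → x = -0.01739; check Q = 13.75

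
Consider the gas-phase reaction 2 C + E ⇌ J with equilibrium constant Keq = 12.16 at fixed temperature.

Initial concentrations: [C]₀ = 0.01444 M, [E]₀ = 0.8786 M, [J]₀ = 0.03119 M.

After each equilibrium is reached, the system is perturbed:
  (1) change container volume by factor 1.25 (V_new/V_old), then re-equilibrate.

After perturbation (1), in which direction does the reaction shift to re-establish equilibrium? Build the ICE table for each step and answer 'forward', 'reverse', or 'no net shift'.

Q₀ = 170.3 vs Keq = 12.16 ⇒ Q>K, reverse
Step 1:
                    C           E           J
  init        0.01444      0.8786     0.03119
  Δ           0.02633     0.01317    -0.01317
  eq          0.04077      0.8918     0.01802
  solve Keq expr → x = -0.01317; check Q = 12.16
Then change container volume by factor 1.25 (V_new/V_old).
Step 2:
                    C           E           J
  init        0.03262      0.7134     0.01442
  Δ          0.004657    0.002328   -0.002328
  eq          0.03727      0.7157     0.01209
  solve Keq expr → x = -0.002328; check Q = 12.16

Direction: reverse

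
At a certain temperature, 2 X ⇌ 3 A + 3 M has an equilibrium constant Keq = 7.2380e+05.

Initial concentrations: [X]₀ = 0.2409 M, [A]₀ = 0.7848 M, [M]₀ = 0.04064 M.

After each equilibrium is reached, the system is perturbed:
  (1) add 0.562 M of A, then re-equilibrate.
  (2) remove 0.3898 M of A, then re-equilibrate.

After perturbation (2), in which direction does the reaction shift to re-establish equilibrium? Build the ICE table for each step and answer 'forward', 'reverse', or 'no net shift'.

Q₀ = 5.5907e-04 vs Keq = 7.2380e+05 ⇒ Q<K, forward
Step 1:
                   X          A          M
  Initial     0.2409     0.7848    0.04064
  Change     -0.2405     0.3608     0.3608
  Equil   3.6658e-04      1.146     0.4014
  solve Keq expr → x = 0.1203; check Q = 7.2380e+05
Then add 0.562 M of A.
Step 2:
                   X          A          M
  Initial 3.6658e-04      1.708     0.4014
  Change  2.9915e-04 -4.4873e-04 -4.4873e-04
  Equil   6.6573e-04      1.707      0.401
  solve Keq expr → x = -1.4958e-04; check Q = 7.2380e+05
Then remove 0.3898 M of A.
Step 3:
                   X          A          M
  Initial 6.6573e-04      1.317      0.401
  Change  -2.1375e-04 3.2062e-04 3.2062e-04
  Equil   4.5199e-04      1.318     0.4013
  solve Keq expr → x = 1.0687e-04; check Q = 7.2380e+05

Direction: forward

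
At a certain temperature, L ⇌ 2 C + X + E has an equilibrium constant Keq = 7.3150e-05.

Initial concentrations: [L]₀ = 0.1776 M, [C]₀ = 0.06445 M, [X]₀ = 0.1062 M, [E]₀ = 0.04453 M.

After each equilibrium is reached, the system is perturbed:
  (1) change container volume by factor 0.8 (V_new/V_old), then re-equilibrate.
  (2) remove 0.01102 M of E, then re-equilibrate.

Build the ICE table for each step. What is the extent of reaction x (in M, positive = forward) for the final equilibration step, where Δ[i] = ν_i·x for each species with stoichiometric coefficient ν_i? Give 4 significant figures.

x = 0.002657 M

Q₀ = 1.1061e-04 vs Keq = 7.3150e-05 ⇒ Q>K, reverse
Step 1:
                  L         C         X         E
  I          0.1776   0.06445    0.1062   0.04453
  C        0.003942 -0.007885 -0.003942 -0.003942
  E          0.1815   0.05657    0.1023   0.04059
  solve Keq expr → x = -0.003942; check Q = 7.3150e-05
Then change container volume by factor 0.8 (V_new/V_old).
Step 2:
                  L         C         X         E
  I          0.2269   0.07071    0.1278   0.05073
  C        0.006934  -0.01387 -0.006934 -0.006934
  E          0.2339   0.05684    0.1209    0.0438
  solve Keq expr → x = -0.006934; check Q = 7.3150e-05
Then remove 0.01102 M of E.
Step 3:
                  L         C         X         E
  I          0.2339   0.05684    0.1209   0.03278
  C       -0.002657  0.005313  0.002657  0.002657
  E          0.2312   0.06215    0.1235   0.03544
  solve Keq expr → x = 0.002657; check Q = 7.3150e-05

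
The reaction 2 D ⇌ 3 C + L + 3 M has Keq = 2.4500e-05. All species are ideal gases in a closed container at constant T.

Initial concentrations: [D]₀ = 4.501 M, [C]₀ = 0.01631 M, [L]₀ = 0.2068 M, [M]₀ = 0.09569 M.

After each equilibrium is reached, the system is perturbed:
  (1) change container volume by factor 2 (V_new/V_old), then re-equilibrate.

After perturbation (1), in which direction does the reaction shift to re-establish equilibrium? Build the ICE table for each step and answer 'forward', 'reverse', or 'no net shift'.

Q₀ = 3.8806e-11 vs Keq = 2.4500e-05 ⇒ Q<K, forward
Step 1:
                  D         C         L         M
  Initial     4.501   0.01631    0.2068   0.09569
  Change      -0.19     0.285   0.09499     0.285
  Equil       4.311    0.3013    0.3018    0.3807
  solve Keq expr → x = 0.09499; check Q = 2.4500e-05
Then change container volume by factor 2 (V_new/V_old).
Step 2:
                  D         C         L         M
  Initial     2.156    0.1506    0.1509    0.1903
  Change   -0.07801     0.117   0.03901     0.117
  Equil       2.077    0.2677    0.1899    0.3074
  solve Keq expr → x = 0.03901; check Q = 2.4500e-05

Direction: forward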